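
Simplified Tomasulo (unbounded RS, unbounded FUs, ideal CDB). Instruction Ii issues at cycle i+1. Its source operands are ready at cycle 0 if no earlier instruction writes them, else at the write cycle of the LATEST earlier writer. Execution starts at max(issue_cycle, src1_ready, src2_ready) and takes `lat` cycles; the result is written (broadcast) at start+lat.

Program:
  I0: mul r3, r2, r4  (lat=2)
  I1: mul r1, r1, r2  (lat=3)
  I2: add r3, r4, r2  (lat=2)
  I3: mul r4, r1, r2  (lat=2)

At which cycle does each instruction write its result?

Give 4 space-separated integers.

I0 mul r3: issue@1 deps=(None,None) exec_start@1 write@3
I1 mul r1: issue@2 deps=(None,None) exec_start@2 write@5
I2 add r3: issue@3 deps=(None,None) exec_start@3 write@5
I3 mul r4: issue@4 deps=(1,None) exec_start@5 write@7

Answer: 3 5 5 7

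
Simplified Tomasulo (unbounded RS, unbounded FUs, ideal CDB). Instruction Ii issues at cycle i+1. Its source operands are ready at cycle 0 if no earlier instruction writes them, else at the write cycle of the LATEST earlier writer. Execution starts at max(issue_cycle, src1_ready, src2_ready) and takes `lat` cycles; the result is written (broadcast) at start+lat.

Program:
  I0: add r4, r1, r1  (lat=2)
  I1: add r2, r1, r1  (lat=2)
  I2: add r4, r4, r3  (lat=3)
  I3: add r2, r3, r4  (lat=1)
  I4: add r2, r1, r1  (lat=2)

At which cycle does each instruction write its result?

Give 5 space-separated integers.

I0 add r4: issue@1 deps=(None,None) exec_start@1 write@3
I1 add r2: issue@2 deps=(None,None) exec_start@2 write@4
I2 add r4: issue@3 deps=(0,None) exec_start@3 write@6
I3 add r2: issue@4 deps=(None,2) exec_start@6 write@7
I4 add r2: issue@5 deps=(None,None) exec_start@5 write@7

Answer: 3 4 6 7 7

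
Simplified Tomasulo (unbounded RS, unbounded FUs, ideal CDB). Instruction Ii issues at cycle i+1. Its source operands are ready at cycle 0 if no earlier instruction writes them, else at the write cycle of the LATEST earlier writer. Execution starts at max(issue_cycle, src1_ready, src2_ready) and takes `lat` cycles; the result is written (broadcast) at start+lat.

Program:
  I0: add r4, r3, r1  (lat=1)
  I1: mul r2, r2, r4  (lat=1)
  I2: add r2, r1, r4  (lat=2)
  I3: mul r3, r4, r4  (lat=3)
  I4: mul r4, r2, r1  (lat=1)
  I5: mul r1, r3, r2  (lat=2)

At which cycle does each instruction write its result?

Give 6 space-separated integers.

I0 add r4: issue@1 deps=(None,None) exec_start@1 write@2
I1 mul r2: issue@2 deps=(None,0) exec_start@2 write@3
I2 add r2: issue@3 deps=(None,0) exec_start@3 write@5
I3 mul r3: issue@4 deps=(0,0) exec_start@4 write@7
I4 mul r4: issue@5 deps=(2,None) exec_start@5 write@6
I5 mul r1: issue@6 deps=(3,2) exec_start@7 write@9

Answer: 2 3 5 7 6 9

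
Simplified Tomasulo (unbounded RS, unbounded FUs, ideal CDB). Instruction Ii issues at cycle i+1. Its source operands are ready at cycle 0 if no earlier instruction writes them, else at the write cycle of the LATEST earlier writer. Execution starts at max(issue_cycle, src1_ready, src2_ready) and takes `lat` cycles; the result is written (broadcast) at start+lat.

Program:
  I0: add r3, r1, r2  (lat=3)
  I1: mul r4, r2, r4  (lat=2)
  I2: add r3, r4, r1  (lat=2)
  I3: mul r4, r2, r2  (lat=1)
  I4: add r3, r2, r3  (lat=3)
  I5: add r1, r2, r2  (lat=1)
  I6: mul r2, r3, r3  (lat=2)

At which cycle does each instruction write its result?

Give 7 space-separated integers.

Answer: 4 4 6 5 9 7 11

Derivation:
I0 add r3: issue@1 deps=(None,None) exec_start@1 write@4
I1 mul r4: issue@2 deps=(None,None) exec_start@2 write@4
I2 add r3: issue@3 deps=(1,None) exec_start@4 write@6
I3 mul r4: issue@4 deps=(None,None) exec_start@4 write@5
I4 add r3: issue@5 deps=(None,2) exec_start@6 write@9
I5 add r1: issue@6 deps=(None,None) exec_start@6 write@7
I6 mul r2: issue@7 deps=(4,4) exec_start@9 write@11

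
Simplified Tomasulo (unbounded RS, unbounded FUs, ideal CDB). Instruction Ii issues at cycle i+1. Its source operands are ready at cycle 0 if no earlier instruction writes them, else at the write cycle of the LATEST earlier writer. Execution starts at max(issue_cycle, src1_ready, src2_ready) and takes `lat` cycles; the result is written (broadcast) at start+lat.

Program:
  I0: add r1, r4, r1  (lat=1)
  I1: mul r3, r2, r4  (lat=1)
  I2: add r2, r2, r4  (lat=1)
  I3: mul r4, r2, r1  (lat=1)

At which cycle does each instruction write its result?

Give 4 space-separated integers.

Answer: 2 3 4 5

Derivation:
I0 add r1: issue@1 deps=(None,None) exec_start@1 write@2
I1 mul r3: issue@2 deps=(None,None) exec_start@2 write@3
I2 add r2: issue@3 deps=(None,None) exec_start@3 write@4
I3 mul r4: issue@4 deps=(2,0) exec_start@4 write@5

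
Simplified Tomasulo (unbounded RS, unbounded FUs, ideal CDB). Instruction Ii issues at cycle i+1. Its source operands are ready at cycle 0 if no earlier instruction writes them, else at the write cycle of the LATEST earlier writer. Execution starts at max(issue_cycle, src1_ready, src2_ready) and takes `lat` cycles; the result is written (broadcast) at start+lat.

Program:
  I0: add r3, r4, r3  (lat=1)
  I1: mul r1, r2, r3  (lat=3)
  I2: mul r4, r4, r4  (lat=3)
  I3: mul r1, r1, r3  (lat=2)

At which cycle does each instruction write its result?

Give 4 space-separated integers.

I0 add r3: issue@1 deps=(None,None) exec_start@1 write@2
I1 mul r1: issue@2 deps=(None,0) exec_start@2 write@5
I2 mul r4: issue@3 deps=(None,None) exec_start@3 write@6
I3 mul r1: issue@4 deps=(1,0) exec_start@5 write@7

Answer: 2 5 6 7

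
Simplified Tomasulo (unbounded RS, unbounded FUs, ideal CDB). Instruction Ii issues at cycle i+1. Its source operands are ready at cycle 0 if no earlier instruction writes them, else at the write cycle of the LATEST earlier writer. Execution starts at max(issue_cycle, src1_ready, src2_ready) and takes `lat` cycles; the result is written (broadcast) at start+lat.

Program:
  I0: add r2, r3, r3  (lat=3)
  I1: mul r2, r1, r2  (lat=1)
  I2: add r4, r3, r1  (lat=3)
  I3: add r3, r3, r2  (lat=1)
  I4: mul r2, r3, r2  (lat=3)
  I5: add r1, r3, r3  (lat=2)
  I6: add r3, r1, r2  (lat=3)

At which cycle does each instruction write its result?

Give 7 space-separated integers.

I0 add r2: issue@1 deps=(None,None) exec_start@1 write@4
I1 mul r2: issue@2 deps=(None,0) exec_start@4 write@5
I2 add r4: issue@3 deps=(None,None) exec_start@3 write@6
I3 add r3: issue@4 deps=(None,1) exec_start@5 write@6
I4 mul r2: issue@5 deps=(3,1) exec_start@6 write@9
I5 add r1: issue@6 deps=(3,3) exec_start@6 write@8
I6 add r3: issue@7 deps=(5,4) exec_start@9 write@12

Answer: 4 5 6 6 9 8 12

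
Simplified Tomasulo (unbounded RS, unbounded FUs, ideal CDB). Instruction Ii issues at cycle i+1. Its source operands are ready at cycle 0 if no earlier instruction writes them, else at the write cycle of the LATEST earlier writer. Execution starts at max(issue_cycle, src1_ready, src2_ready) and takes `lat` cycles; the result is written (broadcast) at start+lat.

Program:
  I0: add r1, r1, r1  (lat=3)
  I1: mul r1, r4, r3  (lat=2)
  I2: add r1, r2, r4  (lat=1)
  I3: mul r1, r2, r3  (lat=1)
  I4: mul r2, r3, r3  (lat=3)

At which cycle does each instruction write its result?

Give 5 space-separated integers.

Answer: 4 4 4 5 8

Derivation:
I0 add r1: issue@1 deps=(None,None) exec_start@1 write@4
I1 mul r1: issue@2 deps=(None,None) exec_start@2 write@4
I2 add r1: issue@3 deps=(None,None) exec_start@3 write@4
I3 mul r1: issue@4 deps=(None,None) exec_start@4 write@5
I4 mul r2: issue@5 deps=(None,None) exec_start@5 write@8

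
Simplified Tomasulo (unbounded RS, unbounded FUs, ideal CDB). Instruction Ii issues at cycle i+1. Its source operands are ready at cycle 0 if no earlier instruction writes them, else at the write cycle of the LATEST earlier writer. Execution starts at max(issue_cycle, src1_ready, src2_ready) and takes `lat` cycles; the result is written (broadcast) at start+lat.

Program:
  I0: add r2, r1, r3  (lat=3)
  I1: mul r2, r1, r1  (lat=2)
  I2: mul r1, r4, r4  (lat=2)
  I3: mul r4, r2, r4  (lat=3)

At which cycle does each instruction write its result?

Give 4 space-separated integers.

Answer: 4 4 5 7

Derivation:
I0 add r2: issue@1 deps=(None,None) exec_start@1 write@4
I1 mul r2: issue@2 deps=(None,None) exec_start@2 write@4
I2 mul r1: issue@3 deps=(None,None) exec_start@3 write@5
I3 mul r4: issue@4 deps=(1,None) exec_start@4 write@7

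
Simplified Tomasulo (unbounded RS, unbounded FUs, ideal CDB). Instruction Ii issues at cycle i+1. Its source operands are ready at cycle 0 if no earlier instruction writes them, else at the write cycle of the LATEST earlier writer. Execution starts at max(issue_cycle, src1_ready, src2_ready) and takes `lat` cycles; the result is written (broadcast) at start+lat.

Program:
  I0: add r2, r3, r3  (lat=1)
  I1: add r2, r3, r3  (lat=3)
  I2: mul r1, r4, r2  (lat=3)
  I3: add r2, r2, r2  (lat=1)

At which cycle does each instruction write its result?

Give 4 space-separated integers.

Answer: 2 5 8 6

Derivation:
I0 add r2: issue@1 deps=(None,None) exec_start@1 write@2
I1 add r2: issue@2 deps=(None,None) exec_start@2 write@5
I2 mul r1: issue@3 deps=(None,1) exec_start@5 write@8
I3 add r2: issue@4 deps=(1,1) exec_start@5 write@6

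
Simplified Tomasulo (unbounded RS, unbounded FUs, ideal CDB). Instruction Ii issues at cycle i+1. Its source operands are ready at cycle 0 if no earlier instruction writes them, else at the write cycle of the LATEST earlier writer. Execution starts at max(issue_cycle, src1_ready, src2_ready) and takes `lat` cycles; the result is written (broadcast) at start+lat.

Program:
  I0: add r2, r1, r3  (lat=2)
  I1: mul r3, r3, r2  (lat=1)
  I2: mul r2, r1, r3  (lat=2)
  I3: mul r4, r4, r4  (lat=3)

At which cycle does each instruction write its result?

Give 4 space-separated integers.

Answer: 3 4 6 7

Derivation:
I0 add r2: issue@1 deps=(None,None) exec_start@1 write@3
I1 mul r3: issue@2 deps=(None,0) exec_start@3 write@4
I2 mul r2: issue@3 deps=(None,1) exec_start@4 write@6
I3 mul r4: issue@4 deps=(None,None) exec_start@4 write@7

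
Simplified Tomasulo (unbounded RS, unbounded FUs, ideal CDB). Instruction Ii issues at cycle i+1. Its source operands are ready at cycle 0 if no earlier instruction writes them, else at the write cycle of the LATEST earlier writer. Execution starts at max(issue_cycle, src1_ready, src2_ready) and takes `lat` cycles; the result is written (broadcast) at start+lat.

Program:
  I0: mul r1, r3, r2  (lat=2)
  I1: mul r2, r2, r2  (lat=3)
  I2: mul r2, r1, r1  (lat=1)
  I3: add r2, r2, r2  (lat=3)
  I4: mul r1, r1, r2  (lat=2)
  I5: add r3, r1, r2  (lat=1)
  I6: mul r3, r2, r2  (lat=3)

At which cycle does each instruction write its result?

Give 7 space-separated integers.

Answer: 3 5 4 7 9 10 10

Derivation:
I0 mul r1: issue@1 deps=(None,None) exec_start@1 write@3
I1 mul r2: issue@2 deps=(None,None) exec_start@2 write@5
I2 mul r2: issue@3 deps=(0,0) exec_start@3 write@4
I3 add r2: issue@4 deps=(2,2) exec_start@4 write@7
I4 mul r1: issue@5 deps=(0,3) exec_start@7 write@9
I5 add r3: issue@6 deps=(4,3) exec_start@9 write@10
I6 mul r3: issue@7 deps=(3,3) exec_start@7 write@10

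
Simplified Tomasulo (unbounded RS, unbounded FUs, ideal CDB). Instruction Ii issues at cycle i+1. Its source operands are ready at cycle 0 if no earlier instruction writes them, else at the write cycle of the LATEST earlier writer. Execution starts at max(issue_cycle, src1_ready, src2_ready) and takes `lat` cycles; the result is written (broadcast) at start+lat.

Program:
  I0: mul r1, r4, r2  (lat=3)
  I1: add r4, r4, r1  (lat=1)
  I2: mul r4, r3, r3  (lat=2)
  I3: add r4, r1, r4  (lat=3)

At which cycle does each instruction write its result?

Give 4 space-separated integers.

Answer: 4 5 5 8

Derivation:
I0 mul r1: issue@1 deps=(None,None) exec_start@1 write@4
I1 add r4: issue@2 deps=(None,0) exec_start@4 write@5
I2 mul r4: issue@3 deps=(None,None) exec_start@3 write@5
I3 add r4: issue@4 deps=(0,2) exec_start@5 write@8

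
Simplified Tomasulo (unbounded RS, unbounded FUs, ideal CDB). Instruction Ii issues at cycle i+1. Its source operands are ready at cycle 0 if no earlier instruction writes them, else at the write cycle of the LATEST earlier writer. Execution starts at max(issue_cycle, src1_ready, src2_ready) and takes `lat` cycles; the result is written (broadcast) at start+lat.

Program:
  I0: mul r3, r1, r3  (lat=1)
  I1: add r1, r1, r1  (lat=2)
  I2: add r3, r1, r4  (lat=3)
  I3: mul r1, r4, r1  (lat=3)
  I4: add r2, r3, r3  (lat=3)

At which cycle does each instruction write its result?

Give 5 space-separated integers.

I0 mul r3: issue@1 deps=(None,None) exec_start@1 write@2
I1 add r1: issue@2 deps=(None,None) exec_start@2 write@4
I2 add r3: issue@3 deps=(1,None) exec_start@4 write@7
I3 mul r1: issue@4 deps=(None,1) exec_start@4 write@7
I4 add r2: issue@5 deps=(2,2) exec_start@7 write@10

Answer: 2 4 7 7 10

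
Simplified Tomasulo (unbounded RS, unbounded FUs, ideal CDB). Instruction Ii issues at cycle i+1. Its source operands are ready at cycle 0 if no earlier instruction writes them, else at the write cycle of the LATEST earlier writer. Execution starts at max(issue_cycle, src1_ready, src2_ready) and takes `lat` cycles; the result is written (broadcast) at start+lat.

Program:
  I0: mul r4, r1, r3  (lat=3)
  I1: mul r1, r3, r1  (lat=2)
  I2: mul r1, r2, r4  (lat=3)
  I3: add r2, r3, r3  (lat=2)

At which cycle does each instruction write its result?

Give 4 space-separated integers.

Answer: 4 4 7 6

Derivation:
I0 mul r4: issue@1 deps=(None,None) exec_start@1 write@4
I1 mul r1: issue@2 deps=(None,None) exec_start@2 write@4
I2 mul r1: issue@3 deps=(None,0) exec_start@4 write@7
I3 add r2: issue@4 deps=(None,None) exec_start@4 write@6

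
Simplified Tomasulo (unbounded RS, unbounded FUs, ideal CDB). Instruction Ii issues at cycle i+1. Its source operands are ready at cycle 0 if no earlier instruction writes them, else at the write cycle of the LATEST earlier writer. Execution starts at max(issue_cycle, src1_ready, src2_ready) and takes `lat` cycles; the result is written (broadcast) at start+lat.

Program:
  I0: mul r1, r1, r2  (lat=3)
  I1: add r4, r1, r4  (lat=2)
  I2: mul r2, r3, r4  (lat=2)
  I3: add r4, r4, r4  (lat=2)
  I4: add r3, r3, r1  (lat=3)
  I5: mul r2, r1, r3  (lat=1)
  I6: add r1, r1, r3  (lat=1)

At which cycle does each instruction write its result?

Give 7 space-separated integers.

I0 mul r1: issue@1 deps=(None,None) exec_start@1 write@4
I1 add r4: issue@2 deps=(0,None) exec_start@4 write@6
I2 mul r2: issue@3 deps=(None,1) exec_start@6 write@8
I3 add r4: issue@4 deps=(1,1) exec_start@6 write@8
I4 add r3: issue@5 deps=(None,0) exec_start@5 write@8
I5 mul r2: issue@6 deps=(0,4) exec_start@8 write@9
I6 add r1: issue@7 deps=(0,4) exec_start@8 write@9

Answer: 4 6 8 8 8 9 9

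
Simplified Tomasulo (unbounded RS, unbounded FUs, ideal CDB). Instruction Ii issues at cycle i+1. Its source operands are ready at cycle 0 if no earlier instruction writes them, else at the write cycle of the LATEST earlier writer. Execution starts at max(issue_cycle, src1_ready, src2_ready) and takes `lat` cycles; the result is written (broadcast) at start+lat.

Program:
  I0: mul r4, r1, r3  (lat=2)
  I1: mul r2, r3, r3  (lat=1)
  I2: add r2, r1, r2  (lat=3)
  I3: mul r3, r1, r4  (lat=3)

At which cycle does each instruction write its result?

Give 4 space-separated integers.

I0 mul r4: issue@1 deps=(None,None) exec_start@1 write@3
I1 mul r2: issue@2 deps=(None,None) exec_start@2 write@3
I2 add r2: issue@3 deps=(None,1) exec_start@3 write@6
I3 mul r3: issue@4 deps=(None,0) exec_start@4 write@7

Answer: 3 3 6 7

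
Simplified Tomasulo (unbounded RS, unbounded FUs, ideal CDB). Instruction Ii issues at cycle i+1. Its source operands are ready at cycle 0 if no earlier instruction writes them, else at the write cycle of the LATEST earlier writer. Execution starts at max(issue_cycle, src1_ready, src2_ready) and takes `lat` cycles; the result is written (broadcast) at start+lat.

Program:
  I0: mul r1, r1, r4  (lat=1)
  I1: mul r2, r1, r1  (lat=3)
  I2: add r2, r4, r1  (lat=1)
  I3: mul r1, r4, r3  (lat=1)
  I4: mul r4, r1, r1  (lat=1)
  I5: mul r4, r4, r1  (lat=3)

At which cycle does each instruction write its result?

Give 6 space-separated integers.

I0 mul r1: issue@1 deps=(None,None) exec_start@1 write@2
I1 mul r2: issue@2 deps=(0,0) exec_start@2 write@5
I2 add r2: issue@3 deps=(None,0) exec_start@3 write@4
I3 mul r1: issue@4 deps=(None,None) exec_start@4 write@5
I4 mul r4: issue@5 deps=(3,3) exec_start@5 write@6
I5 mul r4: issue@6 deps=(4,3) exec_start@6 write@9

Answer: 2 5 4 5 6 9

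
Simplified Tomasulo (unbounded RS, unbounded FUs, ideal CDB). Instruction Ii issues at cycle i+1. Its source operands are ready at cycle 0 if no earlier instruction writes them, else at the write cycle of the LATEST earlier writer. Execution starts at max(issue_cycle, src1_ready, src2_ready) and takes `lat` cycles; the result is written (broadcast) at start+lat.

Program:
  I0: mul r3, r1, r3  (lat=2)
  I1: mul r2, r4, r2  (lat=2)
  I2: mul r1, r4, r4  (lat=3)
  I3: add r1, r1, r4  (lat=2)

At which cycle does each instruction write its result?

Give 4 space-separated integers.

I0 mul r3: issue@1 deps=(None,None) exec_start@1 write@3
I1 mul r2: issue@2 deps=(None,None) exec_start@2 write@4
I2 mul r1: issue@3 deps=(None,None) exec_start@3 write@6
I3 add r1: issue@4 deps=(2,None) exec_start@6 write@8

Answer: 3 4 6 8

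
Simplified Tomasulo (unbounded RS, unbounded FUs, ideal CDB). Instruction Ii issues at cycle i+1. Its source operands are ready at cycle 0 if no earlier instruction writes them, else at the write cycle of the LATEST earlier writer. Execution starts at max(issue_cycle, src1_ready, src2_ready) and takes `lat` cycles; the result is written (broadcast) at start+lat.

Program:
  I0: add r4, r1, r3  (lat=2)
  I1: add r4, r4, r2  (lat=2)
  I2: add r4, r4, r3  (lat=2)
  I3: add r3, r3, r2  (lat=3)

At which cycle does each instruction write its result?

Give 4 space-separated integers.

Answer: 3 5 7 7

Derivation:
I0 add r4: issue@1 deps=(None,None) exec_start@1 write@3
I1 add r4: issue@2 deps=(0,None) exec_start@3 write@5
I2 add r4: issue@3 deps=(1,None) exec_start@5 write@7
I3 add r3: issue@4 deps=(None,None) exec_start@4 write@7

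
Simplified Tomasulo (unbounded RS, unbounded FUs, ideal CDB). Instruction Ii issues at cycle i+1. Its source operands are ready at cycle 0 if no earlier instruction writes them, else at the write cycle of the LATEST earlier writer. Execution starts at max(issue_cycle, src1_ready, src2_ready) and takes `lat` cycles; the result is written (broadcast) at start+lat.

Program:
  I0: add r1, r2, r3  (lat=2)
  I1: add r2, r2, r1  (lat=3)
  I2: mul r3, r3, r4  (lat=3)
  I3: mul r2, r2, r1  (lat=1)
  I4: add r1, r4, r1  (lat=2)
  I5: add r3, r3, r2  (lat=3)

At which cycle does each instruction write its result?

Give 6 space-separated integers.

Answer: 3 6 6 7 7 10

Derivation:
I0 add r1: issue@1 deps=(None,None) exec_start@1 write@3
I1 add r2: issue@2 deps=(None,0) exec_start@3 write@6
I2 mul r3: issue@3 deps=(None,None) exec_start@3 write@6
I3 mul r2: issue@4 deps=(1,0) exec_start@6 write@7
I4 add r1: issue@5 deps=(None,0) exec_start@5 write@7
I5 add r3: issue@6 deps=(2,3) exec_start@7 write@10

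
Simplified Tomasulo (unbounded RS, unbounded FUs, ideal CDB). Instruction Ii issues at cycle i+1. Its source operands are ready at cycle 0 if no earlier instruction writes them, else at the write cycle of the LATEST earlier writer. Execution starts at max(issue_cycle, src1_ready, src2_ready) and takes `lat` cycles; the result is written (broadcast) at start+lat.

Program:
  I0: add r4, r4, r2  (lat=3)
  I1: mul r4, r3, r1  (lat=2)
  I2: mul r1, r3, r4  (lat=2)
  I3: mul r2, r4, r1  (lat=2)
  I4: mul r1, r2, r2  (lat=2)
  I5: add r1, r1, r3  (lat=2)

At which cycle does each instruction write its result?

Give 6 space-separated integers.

I0 add r4: issue@1 deps=(None,None) exec_start@1 write@4
I1 mul r4: issue@2 deps=(None,None) exec_start@2 write@4
I2 mul r1: issue@3 deps=(None,1) exec_start@4 write@6
I3 mul r2: issue@4 deps=(1,2) exec_start@6 write@8
I4 mul r1: issue@5 deps=(3,3) exec_start@8 write@10
I5 add r1: issue@6 deps=(4,None) exec_start@10 write@12

Answer: 4 4 6 8 10 12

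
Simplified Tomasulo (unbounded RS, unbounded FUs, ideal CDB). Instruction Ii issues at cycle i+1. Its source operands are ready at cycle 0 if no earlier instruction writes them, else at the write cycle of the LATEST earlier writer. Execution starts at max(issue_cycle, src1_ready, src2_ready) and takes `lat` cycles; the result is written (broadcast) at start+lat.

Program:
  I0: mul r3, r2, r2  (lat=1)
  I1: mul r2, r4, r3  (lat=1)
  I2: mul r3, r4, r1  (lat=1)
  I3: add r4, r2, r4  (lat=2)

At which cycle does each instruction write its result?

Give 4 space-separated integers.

I0 mul r3: issue@1 deps=(None,None) exec_start@1 write@2
I1 mul r2: issue@2 deps=(None,0) exec_start@2 write@3
I2 mul r3: issue@3 deps=(None,None) exec_start@3 write@4
I3 add r4: issue@4 deps=(1,None) exec_start@4 write@6

Answer: 2 3 4 6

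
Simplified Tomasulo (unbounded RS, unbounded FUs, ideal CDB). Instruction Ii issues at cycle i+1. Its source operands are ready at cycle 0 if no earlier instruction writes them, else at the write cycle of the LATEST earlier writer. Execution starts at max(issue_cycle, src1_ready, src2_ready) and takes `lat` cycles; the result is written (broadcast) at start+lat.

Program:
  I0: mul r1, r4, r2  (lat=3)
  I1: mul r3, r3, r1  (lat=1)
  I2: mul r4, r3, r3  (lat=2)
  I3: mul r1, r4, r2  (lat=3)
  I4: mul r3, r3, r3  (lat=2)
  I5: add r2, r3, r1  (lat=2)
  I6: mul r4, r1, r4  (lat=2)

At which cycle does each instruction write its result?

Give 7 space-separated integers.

Answer: 4 5 7 10 7 12 12

Derivation:
I0 mul r1: issue@1 deps=(None,None) exec_start@1 write@4
I1 mul r3: issue@2 deps=(None,0) exec_start@4 write@5
I2 mul r4: issue@3 deps=(1,1) exec_start@5 write@7
I3 mul r1: issue@4 deps=(2,None) exec_start@7 write@10
I4 mul r3: issue@5 deps=(1,1) exec_start@5 write@7
I5 add r2: issue@6 deps=(4,3) exec_start@10 write@12
I6 mul r4: issue@7 deps=(3,2) exec_start@10 write@12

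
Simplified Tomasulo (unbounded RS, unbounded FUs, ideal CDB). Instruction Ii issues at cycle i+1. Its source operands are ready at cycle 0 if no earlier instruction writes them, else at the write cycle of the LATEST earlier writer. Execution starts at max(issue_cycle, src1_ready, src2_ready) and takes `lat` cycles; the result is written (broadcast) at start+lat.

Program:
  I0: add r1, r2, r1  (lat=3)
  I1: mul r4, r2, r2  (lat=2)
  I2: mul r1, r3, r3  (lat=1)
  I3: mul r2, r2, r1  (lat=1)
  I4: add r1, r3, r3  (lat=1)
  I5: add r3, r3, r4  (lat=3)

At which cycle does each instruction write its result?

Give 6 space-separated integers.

Answer: 4 4 4 5 6 9

Derivation:
I0 add r1: issue@1 deps=(None,None) exec_start@1 write@4
I1 mul r4: issue@2 deps=(None,None) exec_start@2 write@4
I2 mul r1: issue@3 deps=(None,None) exec_start@3 write@4
I3 mul r2: issue@4 deps=(None,2) exec_start@4 write@5
I4 add r1: issue@5 deps=(None,None) exec_start@5 write@6
I5 add r3: issue@6 deps=(None,1) exec_start@6 write@9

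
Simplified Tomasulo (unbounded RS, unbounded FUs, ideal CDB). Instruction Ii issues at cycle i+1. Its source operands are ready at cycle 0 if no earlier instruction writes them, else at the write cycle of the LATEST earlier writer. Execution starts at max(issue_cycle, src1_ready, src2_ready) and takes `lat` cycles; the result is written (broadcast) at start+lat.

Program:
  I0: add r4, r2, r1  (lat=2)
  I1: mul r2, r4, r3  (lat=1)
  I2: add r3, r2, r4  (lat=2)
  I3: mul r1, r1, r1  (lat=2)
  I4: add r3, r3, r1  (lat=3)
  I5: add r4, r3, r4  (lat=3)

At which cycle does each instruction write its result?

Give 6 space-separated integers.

Answer: 3 4 6 6 9 12

Derivation:
I0 add r4: issue@1 deps=(None,None) exec_start@1 write@3
I1 mul r2: issue@2 deps=(0,None) exec_start@3 write@4
I2 add r3: issue@3 deps=(1,0) exec_start@4 write@6
I3 mul r1: issue@4 deps=(None,None) exec_start@4 write@6
I4 add r3: issue@5 deps=(2,3) exec_start@6 write@9
I5 add r4: issue@6 deps=(4,0) exec_start@9 write@12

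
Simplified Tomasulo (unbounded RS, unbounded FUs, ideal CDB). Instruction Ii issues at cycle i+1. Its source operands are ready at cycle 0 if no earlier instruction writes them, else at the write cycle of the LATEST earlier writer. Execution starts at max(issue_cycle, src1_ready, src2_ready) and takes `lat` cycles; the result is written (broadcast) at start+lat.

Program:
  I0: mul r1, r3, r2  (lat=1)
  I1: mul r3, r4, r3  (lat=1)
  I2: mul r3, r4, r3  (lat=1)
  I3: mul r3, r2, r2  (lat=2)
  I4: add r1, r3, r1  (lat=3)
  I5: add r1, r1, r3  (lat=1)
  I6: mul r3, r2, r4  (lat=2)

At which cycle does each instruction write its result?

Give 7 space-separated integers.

I0 mul r1: issue@1 deps=(None,None) exec_start@1 write@2
I1 mul r3: issue@2 deps=(None,None) exec_start@2 write@3
I2 mul r3: issue@3 deps=(None,1) exec_start@3 write@4
I3 mul r3: issue@4 deps=(None,None) exec_start@4 write@6
I4 add r1: issue@5 deps=(3,0) exec_start@6 write@9
I5 add r1: issue@6 deps=(4,3) exec_start@9 write@10
I6 mul r3: issue@7 deps=(None,None) exec_start@7 write@9

Answer: 2 3 4 6 9 10 9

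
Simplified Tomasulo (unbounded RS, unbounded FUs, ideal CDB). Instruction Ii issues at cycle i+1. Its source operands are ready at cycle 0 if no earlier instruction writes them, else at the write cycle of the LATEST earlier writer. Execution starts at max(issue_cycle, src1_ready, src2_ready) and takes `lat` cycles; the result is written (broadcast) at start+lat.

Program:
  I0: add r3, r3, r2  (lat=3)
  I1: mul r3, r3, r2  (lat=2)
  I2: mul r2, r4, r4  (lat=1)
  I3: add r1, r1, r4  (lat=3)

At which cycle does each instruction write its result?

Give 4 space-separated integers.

I0 add r3: issue@1 deps=(None,None) exec_start@1 write@4
I1 mul r3: issue@2 deps=(0,None) exec_start@4 write@6
I2 mul r2: issue@3 deps=(None,None) exec_start@3 write@4
I3 add r1: issue@4 deps=(None,None) exec_start@4 write@7

Answer: 4 6 4 7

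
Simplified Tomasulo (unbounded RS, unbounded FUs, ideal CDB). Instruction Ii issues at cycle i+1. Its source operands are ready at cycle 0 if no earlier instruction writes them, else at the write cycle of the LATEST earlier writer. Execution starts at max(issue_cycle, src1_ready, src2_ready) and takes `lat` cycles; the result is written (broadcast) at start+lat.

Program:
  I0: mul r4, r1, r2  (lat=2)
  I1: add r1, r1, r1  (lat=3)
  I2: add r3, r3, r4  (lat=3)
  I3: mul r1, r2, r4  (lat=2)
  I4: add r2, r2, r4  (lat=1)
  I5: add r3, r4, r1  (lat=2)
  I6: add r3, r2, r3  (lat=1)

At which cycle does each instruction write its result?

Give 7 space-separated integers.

Answer: 3 5 6 6 6 8 9

Derivation:
I0 mul r4: issue@1 deps=(None,None) exec_start@1 write@3
I1 add r1: issue@2 deps=(None,None) exec_start@2 write@5
I2 add r3: issue@3 deps=(None,0) exec_start@3 write@6
I3 mul r1: issue@4 deps=(None,0) exec_start@4 write@6
I4 add r2: issue@5 deps=(None,0) exec_start@5 write@6
I5 add r3: issue@6 deps=(0,3) exec_start@6 write@8
I6 add r3: issue@7 deps=(4,5) exec_start@8 write@9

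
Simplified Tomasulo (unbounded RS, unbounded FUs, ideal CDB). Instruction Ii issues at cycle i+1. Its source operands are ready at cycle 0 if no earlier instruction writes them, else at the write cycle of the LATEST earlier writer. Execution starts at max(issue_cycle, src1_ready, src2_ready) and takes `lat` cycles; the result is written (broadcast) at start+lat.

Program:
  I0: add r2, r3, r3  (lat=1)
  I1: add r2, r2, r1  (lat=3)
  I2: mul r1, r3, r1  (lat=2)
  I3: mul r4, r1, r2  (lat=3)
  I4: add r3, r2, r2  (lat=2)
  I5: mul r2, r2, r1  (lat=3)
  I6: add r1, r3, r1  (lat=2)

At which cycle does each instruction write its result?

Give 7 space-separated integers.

Answer: 2 5 5 8 7 9 9

Derivation:
I0 add r2: issue@1 deps=(None,None) exec_start@1 write@2
I1 add r2: issue@2 deps=(0,None) exec_start@2 write@5
I2 mul r1: issue@3 deps=(None,None) exec_start@3 write@5
I3 mul r4: issue@4 deps=(2,1) exec_start@5 write@8
I4 add r3: issue@5 deps=(1,1) exec_start@5 write@7
I5 mul r2: issue@6 deps=(1,2) exec_start@6 write@9
I6 add r1: issue@7 deps=(4,2) exec_start@7 write@9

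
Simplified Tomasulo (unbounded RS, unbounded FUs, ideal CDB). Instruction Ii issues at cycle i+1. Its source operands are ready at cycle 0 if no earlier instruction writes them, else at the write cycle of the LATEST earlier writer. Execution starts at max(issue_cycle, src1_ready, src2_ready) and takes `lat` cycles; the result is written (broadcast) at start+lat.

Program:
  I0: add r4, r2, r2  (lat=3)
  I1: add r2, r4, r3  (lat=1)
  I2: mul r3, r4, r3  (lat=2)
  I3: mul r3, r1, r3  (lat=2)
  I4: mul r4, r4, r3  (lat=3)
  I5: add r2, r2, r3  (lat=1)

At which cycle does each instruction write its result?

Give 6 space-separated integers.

I0 add r4: issue@1 deps=(None,None) exec_start@1 write@4
I1 add r2: issue@2 deps=(0,None) exec_start@4 write@5
I2 mul r3: issue@3 deps=(0,None) exec_start@4 write@6
I3 mul r3: issue@4 deps=(None,2) exec_start@6 write@8
I4 mul r4: issue@5 deps=(0,3) exec_start@8 write@11
I5 add r2: issue@6 deps=(1,3) exec_start@8 write@9

Answer: 4 5 6 8 11 9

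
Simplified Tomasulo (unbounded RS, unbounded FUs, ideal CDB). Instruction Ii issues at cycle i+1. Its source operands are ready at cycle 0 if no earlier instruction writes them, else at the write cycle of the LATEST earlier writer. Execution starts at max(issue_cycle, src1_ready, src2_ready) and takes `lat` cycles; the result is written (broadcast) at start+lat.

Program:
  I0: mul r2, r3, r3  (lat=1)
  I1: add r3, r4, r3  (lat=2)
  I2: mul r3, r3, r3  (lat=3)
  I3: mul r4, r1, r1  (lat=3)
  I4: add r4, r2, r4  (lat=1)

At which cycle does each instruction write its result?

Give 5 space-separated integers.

Answer: 2 4 7 7 8

Derivation:
I0 mul r2: issue@1 deps=(None,None) exec_start@1 write@2
I1 add r3: issue@2 deps=(None,None) exec_start@2 write@4
I2 mul r3: issue@3 deps=(1,1) exec_start@4 write@7
I3 mul r4: issue@4 deps=(None,None) exec_start@4 write@7
I4 add r4: issue@5 deps=(0,3) exec_start@7 write@8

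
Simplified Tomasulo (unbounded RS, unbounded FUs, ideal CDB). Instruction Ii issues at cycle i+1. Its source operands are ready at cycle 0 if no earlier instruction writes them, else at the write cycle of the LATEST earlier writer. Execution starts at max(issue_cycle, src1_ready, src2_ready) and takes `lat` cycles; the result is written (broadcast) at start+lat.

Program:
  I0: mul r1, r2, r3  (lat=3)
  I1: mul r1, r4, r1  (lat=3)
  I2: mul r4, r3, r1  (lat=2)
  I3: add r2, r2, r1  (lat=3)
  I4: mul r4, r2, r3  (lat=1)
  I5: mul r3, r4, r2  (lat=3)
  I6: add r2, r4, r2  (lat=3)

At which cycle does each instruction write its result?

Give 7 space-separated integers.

I0 mul r1: issue@1 deps=(None,None) exec_start@1 write@4
I1 mul r1: issue@2 deps=(None,0) exec_start@4 write@7
I2 mul r4: issue@3 deps=(None,1) exec_start@7 write@9
I3 add r2: issue@4 deps=(None,1) exec_start@7 write@10
I4 mul r4: issue@5 deps=(3,None) exec_start@10 write@11
I5 mul r3: issue@6 deps=(4,3) exec_start@11 write@14
I6 add r2: issue@7 deps=(4,3) exec_start@11 write@14

Answer: 4 7 9 10 11 14 14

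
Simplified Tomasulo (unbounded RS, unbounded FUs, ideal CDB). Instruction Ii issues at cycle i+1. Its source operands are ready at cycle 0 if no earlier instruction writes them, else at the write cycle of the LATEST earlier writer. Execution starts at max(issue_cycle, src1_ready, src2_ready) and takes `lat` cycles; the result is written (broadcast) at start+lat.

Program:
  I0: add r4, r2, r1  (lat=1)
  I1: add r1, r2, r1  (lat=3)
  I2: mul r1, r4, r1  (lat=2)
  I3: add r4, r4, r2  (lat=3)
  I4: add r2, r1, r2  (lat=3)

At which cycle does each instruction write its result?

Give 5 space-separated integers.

Answer: 2 5 7 7 10

Derivation:
I0 add r4: issue@1 deps=(None,None) exec_start@1 write@2
I1 add r1: issue@2 deps=(None,None) exec_start@2 write@5
I2 mul r1: issue@3 deps=(0,1) exec_start@5 write@7
I3 add r4: issue@4 deps=(0,None) exec_start@4 write@7
I4 add r2: issue@5 deps=(2,None) exec_start@7 write@10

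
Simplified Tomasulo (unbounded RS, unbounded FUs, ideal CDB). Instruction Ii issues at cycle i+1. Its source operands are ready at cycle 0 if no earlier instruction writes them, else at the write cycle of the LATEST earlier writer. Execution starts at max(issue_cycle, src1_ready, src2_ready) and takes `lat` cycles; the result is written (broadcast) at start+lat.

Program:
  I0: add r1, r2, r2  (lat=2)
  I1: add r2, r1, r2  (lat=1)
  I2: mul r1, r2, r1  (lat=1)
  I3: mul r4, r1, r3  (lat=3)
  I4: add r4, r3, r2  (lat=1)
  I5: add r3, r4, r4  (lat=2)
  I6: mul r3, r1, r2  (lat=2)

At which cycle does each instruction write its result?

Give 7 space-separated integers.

I0 add r1: issue@1 deps=(None,None) exec_start@1 write@3
I1 add r2: issue@2 deps=(0,None) exec_start@3 write@4
I2 mul r1: issue@3 deps=(1,0) exec_start@4 write@5
I3 mul r4: issue@4 deps=(2,None) exec_start@5 write@8
I4 add r4: issue@5 deps=(None,1) exec_start@5 write@6
I5 add r3: issue@6 deps=(4,4) exec_start@6 write@8
I6 mul r3: issue@7 deps=(2,1) exec_start@7 write@9

Answer: 3 4 5 8 6 8 9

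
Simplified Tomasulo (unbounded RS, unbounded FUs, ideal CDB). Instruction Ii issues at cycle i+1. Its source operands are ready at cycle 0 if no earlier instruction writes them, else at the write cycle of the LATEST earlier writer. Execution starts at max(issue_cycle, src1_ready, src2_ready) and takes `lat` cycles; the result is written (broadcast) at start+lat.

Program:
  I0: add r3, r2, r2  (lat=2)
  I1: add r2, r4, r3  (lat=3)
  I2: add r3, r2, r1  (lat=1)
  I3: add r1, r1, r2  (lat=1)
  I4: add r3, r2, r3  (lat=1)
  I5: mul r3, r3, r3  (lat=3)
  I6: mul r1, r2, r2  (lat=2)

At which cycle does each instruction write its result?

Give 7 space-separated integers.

I0 add r3: issue@1 deps=(None,None) exec_start@1 write@3
I1 add r2: issue@2 deps=(None,0) exec_start@3 write@6
I2 add r3: issue@3 deps=(1,None) exec_start@6 write@7
I3 add r1: issue@4 deps=(None,1) exec_start@6 write@7
I4 add r3: issue@5 deps=(1,2) exec_start@7 write@8
I5 mul r3: issue@6 deps=(4,4) exec_start@8 write@11
I6 mul r1: issue@7 deps=(1,1) exec_start@7 write@9

Answer: 3 6 7 7 8 11 9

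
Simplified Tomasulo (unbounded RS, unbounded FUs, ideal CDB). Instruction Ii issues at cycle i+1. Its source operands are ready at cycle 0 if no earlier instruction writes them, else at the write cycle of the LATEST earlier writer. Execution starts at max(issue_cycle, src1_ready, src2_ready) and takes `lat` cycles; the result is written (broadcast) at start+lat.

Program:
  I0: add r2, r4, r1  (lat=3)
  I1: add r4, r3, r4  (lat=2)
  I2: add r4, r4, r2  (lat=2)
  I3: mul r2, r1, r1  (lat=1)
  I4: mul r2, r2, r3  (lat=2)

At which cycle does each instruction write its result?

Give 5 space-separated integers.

I0 add r2: issue@1 deps=(None,None) exec_start@1 write@4
I1 add r4: issue@2 deps=(None,None) exec_start@2 write@4
I2 add r4: issue@3 deps=(1,0) exec_start@4 write@6
I3 mul r2: issue@4 deps=(None,None) exec_start@4 write@5
I4 mul r2: issue@5 deps=(3,None) exec_start@5 write@7

Answer: 4 4 6 5 7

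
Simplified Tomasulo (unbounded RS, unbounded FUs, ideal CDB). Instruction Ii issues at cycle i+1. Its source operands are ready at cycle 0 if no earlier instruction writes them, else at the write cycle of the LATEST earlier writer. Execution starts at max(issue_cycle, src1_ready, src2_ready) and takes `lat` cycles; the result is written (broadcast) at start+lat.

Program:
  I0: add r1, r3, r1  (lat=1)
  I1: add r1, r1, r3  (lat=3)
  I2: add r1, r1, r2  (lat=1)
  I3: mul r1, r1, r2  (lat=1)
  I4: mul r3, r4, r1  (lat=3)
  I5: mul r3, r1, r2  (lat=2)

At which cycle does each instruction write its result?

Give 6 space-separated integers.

Answer: 2 5 6 7 10 9

Derivation:
I0 add r1: issue@1 deps=(None,None) exec_start@1 write@2
I1 add r1: issue@2 deps=(0,None) exec_start@2 write@5
I2 add r1: issue@3 deps=(1,None) exec_start@5 write@6
I3 mul r1: issue@4 deps=(2,None) exec_start@6 write@7
I4 mul r3: issue@5 deps=(None,3) exec_start@7 write@10
I5 mul r3: issue@6 deps=(3,None) exec_start@7 write@9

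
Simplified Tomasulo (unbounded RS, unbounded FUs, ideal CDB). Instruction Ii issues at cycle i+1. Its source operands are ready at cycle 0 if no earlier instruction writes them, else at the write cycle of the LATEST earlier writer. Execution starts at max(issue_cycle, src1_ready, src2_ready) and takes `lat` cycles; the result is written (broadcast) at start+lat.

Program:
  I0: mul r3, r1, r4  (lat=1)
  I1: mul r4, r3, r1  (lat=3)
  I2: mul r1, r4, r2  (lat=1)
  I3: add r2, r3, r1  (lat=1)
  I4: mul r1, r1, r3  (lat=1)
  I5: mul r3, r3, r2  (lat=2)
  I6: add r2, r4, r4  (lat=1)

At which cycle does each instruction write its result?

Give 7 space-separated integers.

I0 mul r3: issue@1 deps=(None,None) exec_start@1 write@2
I1 mul r4: issue@2 deps=(0,None) exec_start@2 write@5
I2 mul r1: issue@3 deps=(1,None) exec_start@5 write@6
I3 add r2: issue@4 deps=(0,2) exec_start@6 write@7
I4 mul r1: issue@5 deps=(2,0) exec_start@6 write@7
I5 mul r3: issue@6 deps=(0,3) exec_start@7 write@9
I6 add r2: issue@7 deps=(1,1) exec_start@7 write@8

Answer: 2 5 6 7 7 9 8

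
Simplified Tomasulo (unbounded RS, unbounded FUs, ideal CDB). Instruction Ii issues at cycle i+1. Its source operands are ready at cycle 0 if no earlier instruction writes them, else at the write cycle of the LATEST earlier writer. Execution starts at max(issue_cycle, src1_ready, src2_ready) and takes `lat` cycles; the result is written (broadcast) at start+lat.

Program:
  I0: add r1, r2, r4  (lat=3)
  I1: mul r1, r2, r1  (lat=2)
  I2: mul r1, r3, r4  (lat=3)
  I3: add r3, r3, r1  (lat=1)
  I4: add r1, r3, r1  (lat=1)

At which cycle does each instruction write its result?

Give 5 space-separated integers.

I0 add r1: issue@1 deps=(None,None) exec_start@1 write@4
I1 mul r1: issue@2 deps=(None,0) exec_start@4 write@6
I2 mul r1: issue@3 deps=(None,None) exec_start@3 write@6
I3 add r3: issue@4 deps=(None,2) exec_start@6 write@7
I4 add r1: issue@5 deps=(3,2) exec_start@7 write@8

Answer: 4 6 6 7 8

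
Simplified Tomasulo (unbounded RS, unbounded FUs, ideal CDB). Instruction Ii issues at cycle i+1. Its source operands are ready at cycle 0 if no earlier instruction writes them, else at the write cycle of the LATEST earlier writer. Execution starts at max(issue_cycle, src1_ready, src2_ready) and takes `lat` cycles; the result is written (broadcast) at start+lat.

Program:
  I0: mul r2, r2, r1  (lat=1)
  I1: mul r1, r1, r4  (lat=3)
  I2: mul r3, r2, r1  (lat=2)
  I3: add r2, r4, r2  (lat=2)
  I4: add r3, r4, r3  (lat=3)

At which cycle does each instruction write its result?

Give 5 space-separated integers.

I0 mul r2: issue@1 deps=(None,None) exec_start@1 write@2
I1 mul r1: issue@2 deps=(None,None) exec_start@2 write@5
I2 mul r3: issue@3 deps=(0,1) exec_start@5 write@7
I3 add r2: issue@4 deps=(None,0) exec_start@4 write@6
I4 add r3: issue@5 deps=(None,2) exec_start@7 write@10

Answer: 2 5 7 6 10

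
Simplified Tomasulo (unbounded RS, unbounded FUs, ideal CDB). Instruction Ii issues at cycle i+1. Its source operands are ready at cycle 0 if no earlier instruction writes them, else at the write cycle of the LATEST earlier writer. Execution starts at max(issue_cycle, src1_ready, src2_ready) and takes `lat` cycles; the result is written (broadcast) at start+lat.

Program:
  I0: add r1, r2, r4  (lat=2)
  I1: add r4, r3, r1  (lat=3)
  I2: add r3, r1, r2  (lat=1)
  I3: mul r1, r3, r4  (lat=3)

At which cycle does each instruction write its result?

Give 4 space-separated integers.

I0 add r1: issue@1 deps=(None,None) exec_start@1 write@3
I1 add r4: issue@2 deps=(None,0) exec_start@3 write@6
I2 add r3: issue@3 deps=(0,None) exec_start@3 write@4
I3 mul r1: issue@4 deps=(2,1) exec_start@6 write@9

Answer: 3 6 4 9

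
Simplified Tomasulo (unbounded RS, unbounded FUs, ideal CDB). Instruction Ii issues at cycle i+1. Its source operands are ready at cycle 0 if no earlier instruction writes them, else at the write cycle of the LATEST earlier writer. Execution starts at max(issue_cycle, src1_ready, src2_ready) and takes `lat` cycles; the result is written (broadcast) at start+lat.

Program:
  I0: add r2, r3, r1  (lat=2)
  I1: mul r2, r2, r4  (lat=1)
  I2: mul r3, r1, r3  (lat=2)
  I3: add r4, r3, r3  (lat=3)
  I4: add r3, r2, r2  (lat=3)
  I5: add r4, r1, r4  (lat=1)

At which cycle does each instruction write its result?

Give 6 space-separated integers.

Answer: 3 4 5 8 8 9

Derivation:
I0 add r2: issue@1 deps=(None,None) exec_start@1 write@3
I1 mul r2: issue@2 deps=(0,None) exec_start@3 write@4
I2 mul r3: issue@3 deps=(None,None) exec_start@3 write@5
I3 add r4: issue@4 deps=(2,2) exec_start@5 write@8
I4 add r3: issue@5 deps=(1,1) exec_start@5 write@8
I5 add r4: issue@6 deps=(None,3) exec_start@8 write@9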